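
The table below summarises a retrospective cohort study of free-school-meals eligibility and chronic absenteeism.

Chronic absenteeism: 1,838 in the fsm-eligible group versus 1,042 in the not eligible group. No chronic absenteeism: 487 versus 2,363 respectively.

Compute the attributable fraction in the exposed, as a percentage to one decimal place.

61.3

From the description: a = 1838, b = 487, c = 1042, d = 2363.
Risk in exposed = 1838/2325 = 0.79054; risk in unexposed = 1042/3405 = 0.30602.
RR = 0.79054/0.30602 = 2.58328
AR% = (RR − 1)/RR × 100 = (2.58328 − 1)/2.58328 × 100 = 61.2896%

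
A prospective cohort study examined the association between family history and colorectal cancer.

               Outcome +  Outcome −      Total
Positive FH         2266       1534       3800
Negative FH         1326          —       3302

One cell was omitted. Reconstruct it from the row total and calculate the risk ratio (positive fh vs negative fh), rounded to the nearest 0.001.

1.485

The missing cell is in the unexposed row: 3302 − 1326 = 1976.
So a = 2266, b = 1534, c = 1326, d = 1976.
RR = [a/(a+b)] / [c/(c+d)] = (2266/3800) / (1326/3302) = 0.59632/0.40157 = 1.48494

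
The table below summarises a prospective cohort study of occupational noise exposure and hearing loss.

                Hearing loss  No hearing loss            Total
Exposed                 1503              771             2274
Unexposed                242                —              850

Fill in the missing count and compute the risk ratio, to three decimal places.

2.322

The missing cell is in the unexposed row: 850 − 242 = 608.
So a = 1503, b = 771, c = 242, d = 608.
RR = [a/(a+b)] / [c/(c+d)] = (1503/2274) / (242/850) = 0.66095/0.28471 = 2.32152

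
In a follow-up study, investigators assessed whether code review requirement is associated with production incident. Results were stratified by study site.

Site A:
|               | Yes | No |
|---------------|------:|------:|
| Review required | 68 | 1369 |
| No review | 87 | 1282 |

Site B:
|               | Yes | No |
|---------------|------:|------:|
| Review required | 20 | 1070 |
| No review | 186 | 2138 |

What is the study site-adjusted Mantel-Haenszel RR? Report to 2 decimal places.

RR_MH = Σ(aᵢ·n₀ᵢ/nᵢ) / Σ(cᵢ·n₁ᵢ/nᵢ), with n₁ᵢ = aᵢ+bᵢ (exposed), n₀ᵢ = cᵢ+dᵢ (unexposed), nᵢ = n₁ᵢ+n₀ᵢ.
Stratum 1 (Site A): n₁ = 1437, n₀ = 1369, n = 2806; a·n₀/n = 68·1369/2806 = 33.1761; c·n₁/n = 87·1437/2806 = 44.5542
Stratum 2 (Site B): n₁ = 1090, n₀ = 2324, n = 3414; a·n₀/n = 20·2324/3414 = 13.6145; c·n₁/n = 186·1090/3414 = 59.3849
RR_MH = (33.1761 + 13.6145) / (44.5542 + 59.3849) = 46.7906 / 103.9391 = 0.45017

0.45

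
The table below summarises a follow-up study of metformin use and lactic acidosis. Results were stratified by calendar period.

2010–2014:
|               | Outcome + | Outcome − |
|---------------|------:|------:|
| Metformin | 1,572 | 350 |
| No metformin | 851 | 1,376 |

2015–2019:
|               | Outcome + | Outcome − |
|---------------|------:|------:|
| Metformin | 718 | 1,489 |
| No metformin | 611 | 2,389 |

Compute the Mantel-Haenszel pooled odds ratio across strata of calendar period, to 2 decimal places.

3.45

OR_MH = Σ(aᵢdᵢ/nᵢ) / Σ(bᵢcᵢ/nᵢ), where nᵢ is the stratum total.
Stratum 1 (2010–2014): n = 4149; a·d/n = 1572·1376/4149 = 521.3478; b·c/n = 350·851/4149 = 71.7884
Stratum 2 (2015–2019): n = 5207; a·d/n = 718·2389/5207 = 329.4223; b·c/n = 1489·611/5207 = 174.7223
OR_MH = (521.3478 + 329.4223) / (71.7884 + 174.7223) = 850.7701 / 246.5107 = 3.45125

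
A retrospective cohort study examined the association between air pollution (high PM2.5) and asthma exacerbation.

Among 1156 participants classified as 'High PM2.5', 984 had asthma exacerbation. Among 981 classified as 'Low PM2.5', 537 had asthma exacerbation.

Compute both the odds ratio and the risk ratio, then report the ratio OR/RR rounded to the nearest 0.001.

From the description: a = 984, b = 172, c = 537, d = 444.
OR = (984·444)/(172·537) = 436896/92364 = 4.73015
Risk in exposed = 984/1156 = 0.85121; risk in unexposed = 537/981 = 0.54740; RR = 1.55501
OR/RR = 4.73015 / 1.55501 = 3.04189
The outcome is not rare, so the OR lies further from 1 than the RR.

3.042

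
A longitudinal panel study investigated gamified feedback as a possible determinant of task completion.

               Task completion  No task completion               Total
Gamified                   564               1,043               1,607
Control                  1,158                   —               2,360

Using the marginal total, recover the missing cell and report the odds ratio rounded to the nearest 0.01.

0.56

The missing cell is in the unexposed row: 2360 − 1158 = 1202.
So a = 564, b = 1043, c = 1158, d = 1202.
OR = (a·d)/(b·c) = (564 × 1202) / (1043 × 1158) = 677928 / 1207794 = 0.56129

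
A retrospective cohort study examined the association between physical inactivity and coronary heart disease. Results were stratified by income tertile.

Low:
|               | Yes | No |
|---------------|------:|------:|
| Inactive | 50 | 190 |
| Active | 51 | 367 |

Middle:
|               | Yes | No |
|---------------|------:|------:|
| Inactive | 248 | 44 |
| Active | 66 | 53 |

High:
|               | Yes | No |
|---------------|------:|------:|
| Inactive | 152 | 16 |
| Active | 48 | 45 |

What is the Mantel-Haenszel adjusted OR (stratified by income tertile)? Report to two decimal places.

OR_MH = Σ(aᵢdᵢ/nᵢ) / Σ(bᵢcᵢ/nᵢ), where nᵢ is the stratum total.
Stratum 1 (Low): n = 658; a·d/n = 50·367/658 = 27.8875; b·c/n = 190·51/658 = 14.7264
Stratum 2 (Middle): n = 411; a·d/n = 248·53/411 = 31.9805; b·c/n = 44·66/411 = 7.0657
Stratum 3 (High): n = 261; a·d/n = 152·45/261 = 26.2069; b·c/n = 16·48/261 = 2.9425
OR_MH = (27.8875 + 31.9805 + 26.2069) / (14.7264 + 7.0657 + 2.9425) = 86.0750 / 24.7347 = 3.47993

3.48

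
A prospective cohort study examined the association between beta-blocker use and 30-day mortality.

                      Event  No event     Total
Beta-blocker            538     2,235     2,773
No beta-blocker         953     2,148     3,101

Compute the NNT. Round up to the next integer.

9

Risk in treated group = 538/2773 = 0.19401; risk in control = 953/3101 = 0.30732.
Absolute risk reduction = 0.30732 − 0.19401 = 0.11331
NNT = 1 / ARR = 1 / 0.11331 = 8.826 → round up → 9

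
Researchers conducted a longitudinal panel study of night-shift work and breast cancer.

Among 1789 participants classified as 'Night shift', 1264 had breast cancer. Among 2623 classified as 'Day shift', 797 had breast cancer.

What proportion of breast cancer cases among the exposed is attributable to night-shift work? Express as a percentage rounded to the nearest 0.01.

56.99

From the description: a = 1264, b = 525, c = 797, d = 1826.
Risk in exposed = 1264/1789 = 0.70654; risk in unexposed = 797/2623 = 0.30385.
RR = 0.70654/0.30385 = 2.32529
AR% = (RR − 1)/RR × 100 = (2.32529 − 1)/2.32529 × 100 = 56.9946%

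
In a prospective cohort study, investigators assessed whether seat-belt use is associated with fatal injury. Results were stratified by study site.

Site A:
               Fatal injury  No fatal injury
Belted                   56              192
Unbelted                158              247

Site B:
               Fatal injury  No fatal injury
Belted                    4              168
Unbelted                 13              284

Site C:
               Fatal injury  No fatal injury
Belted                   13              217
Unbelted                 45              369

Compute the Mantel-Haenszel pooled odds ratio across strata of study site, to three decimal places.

OR_MH = Σ(aᵢdᵢ/nᵢ) / Σ(bᵢcᵢ/nᵢ), where nᵢ is the stratum total.
Stratum 1 (Site A): n = 653; a·d/n = 56·247/653 = 21.1822; b·c/n = 192·158/653 = 46.4564
Stratum 2 (Site B): n = 469; a·d/n = 4·284/469 = 2.4222; b·c/n = 168·13/469 = 4.6567
Stratum 3 (Site C): n = 644; a·d/n = 13·369/644 = 7.4488; b·c/n = 217·45/644 = 15.1630
OR_MH = (21.1822 + 2.4222 + 7.4488) / (46.4564 + 4.6567 + 15.1630) = 31.0532 / 66.2761 = 0.46854

0.469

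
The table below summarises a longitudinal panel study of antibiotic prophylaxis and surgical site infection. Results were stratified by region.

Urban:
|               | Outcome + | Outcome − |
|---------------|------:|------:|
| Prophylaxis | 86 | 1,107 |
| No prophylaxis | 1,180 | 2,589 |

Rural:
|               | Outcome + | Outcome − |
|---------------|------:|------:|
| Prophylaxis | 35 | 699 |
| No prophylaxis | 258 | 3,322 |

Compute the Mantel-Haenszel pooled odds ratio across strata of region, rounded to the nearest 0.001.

OR_MH = Σ(aᵢdᵢ/nᵢ) / Σ(bᵢcᵢ/nᵢ), where nᵢ is the stratum total.
Stratum 1 (Urban): n = 4962; a·d/n = 86·2589/4962 = 44.8718; b·c/n = 1107·1180/4962 = 263.2527
Stratum 2 (Rural): n = 4314; a·d/n = 35·3322/4314 = 26.9518; b·c/n = 699·258/4314 = 41.8039
OR_MH = (44.8718 + 26.9518) / (263.2527 + 41.8039) = 71.8236 / 305.0566 = 0.23544

0.235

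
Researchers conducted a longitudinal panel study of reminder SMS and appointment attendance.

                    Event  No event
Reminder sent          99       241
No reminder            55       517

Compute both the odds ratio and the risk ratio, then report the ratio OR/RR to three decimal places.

1.275

Cells: a = 99, b = 241, c = 55, d = 517.
OR = (99·517)/(241·55) = 51183/13255 = 3.86141
Risk in exposed = 99/340 = 0.29118; risk in unexposed = 55/572 = 0.09615; RR = 3.02824
OR/RR = 3.86141 / 3.02824 = 1.27514
The outcome is not rare, so the OR lies further from 1 than the RR.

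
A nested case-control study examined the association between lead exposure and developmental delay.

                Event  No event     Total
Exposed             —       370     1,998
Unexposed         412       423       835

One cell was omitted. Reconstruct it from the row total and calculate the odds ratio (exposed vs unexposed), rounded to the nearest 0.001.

The missing cell is in the exposed row: 1998 − 370 = 1628.
So a = 1628, b = 370, c = 412, d = 423.
OR = (a·d)/(b·c) = (1628 × 423) / (370 × 412) = 688644 / 152440 = 4.51748

4.517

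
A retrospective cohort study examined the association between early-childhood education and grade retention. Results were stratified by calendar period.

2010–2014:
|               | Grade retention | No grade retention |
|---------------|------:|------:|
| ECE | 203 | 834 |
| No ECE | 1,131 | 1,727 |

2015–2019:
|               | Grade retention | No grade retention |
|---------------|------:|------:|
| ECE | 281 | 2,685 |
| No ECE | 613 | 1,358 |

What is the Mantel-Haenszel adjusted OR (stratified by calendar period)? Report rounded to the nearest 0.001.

OR_MH = Σ(aᵢdᵢ/nᵢ) / Σ(bᵢcᵢ/nᵢ), where nᵢ is the stratum total.
Stratum 1 (2010–2014): n = 3895; a·d/n = 203·1727/3895 = 90.0080; b·c/n = 834·1131/3895 = 242.1705
Stratum 2 (2015–2019): n = 4937; a·d/n = 281·1358/4937 = 77.2935; b·c/n = 2685·613/4937 = 333.3816
OR_MH = (90.0080 + 77.2935) / (242.1705 + 333.3816) = 167.3015 / 575.5521 = 0.29068

0.291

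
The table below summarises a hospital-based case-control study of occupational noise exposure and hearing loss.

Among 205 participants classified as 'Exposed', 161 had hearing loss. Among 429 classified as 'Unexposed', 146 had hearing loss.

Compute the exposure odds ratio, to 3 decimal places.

7.093

From the description: a = 161, b = 44, c = 146, d = 283.
OR = (a·d)/(b·c) = (161 × 283) / (44 × 146) = 45563 / 6424 = 7.09262
The odds of hearing loss are about 7.09 times as high in the exposed group.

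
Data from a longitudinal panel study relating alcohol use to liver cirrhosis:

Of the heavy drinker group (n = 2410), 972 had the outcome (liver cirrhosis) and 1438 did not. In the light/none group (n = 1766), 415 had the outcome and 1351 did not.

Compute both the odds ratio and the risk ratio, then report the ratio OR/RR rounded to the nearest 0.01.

From the description: a = 972, b = 1438, c = 415, d = 1351.
OR = (972·1351)/(1438·415) = 1313172/596770 = 2.20047
Risk in exposed = 972/2410 = 0.40332; risk in unexposed = 415/1766 = 0.23499; RR = 1.71629
OR/RR = 2.20047 / 1.71629 = 1.28210
The outcome is not rare, so the OR lies further from 1 than the RR.

1.28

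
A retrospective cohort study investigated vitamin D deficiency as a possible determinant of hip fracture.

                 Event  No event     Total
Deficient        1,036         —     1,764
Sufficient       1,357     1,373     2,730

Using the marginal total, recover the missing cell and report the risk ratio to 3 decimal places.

1.182

The missing cell is in the exposed row: 1764 − 1036 = 728.
So a = 1036, b = 728, c = 1357, d = 1373.
RR = [a/(a+b)] / [c/(c+d)] = (1036/1764) / (1357/2730) = 0.58730/0.49707 = 1.18153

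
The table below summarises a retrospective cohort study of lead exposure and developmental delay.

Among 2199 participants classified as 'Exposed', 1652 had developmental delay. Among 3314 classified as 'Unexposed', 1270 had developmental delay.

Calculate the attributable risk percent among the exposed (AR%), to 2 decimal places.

From the description: a = 1652, b = 547, c = 1270, d = 2044.
Risk in exposed = 1652/2199 = 0.75125; risk in unexposed = 1270/3314 = 0.38322.
RR = 0.75125/0.38322 = 1.96035
AR% = (RR − 1)/RR × 100 = (1.96035 − 1)/1.96035 × 100 = 48.9887%

48.99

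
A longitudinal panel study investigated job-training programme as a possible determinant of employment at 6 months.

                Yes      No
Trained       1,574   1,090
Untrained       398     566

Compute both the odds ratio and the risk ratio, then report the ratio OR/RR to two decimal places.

Cells: a = 1574, b = 1090, c = 398, d = 566.
OR = (1574·566)/(1090·398) = 890884/433820 = 2.05358
Risk in exposed = 1574/2664 = 0.59084; risk in unexposed = 398/964 = 0.41286; RR = 1.43108
OR/RR = 2.05358 / 1.43108 = 1.43498
The outcome is not rare, so the OR lies further from 1 than the RR.

1.43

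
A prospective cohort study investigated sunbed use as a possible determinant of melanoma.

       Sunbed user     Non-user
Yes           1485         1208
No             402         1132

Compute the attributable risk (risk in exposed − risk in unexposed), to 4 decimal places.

Reading the table with exposure as columns: a = 1485 (Sunbed user, case), b = 402 (Sunbed user, non-case), c = 1208 (Non-user, case), d = 1132.
Risk in exposed = 1485/1887 = 0.786963; risk in unexposed = 1208/2340 = 0.516239.
Risk difference = 0.786963 − 0.516239 = 0.270724

0.2707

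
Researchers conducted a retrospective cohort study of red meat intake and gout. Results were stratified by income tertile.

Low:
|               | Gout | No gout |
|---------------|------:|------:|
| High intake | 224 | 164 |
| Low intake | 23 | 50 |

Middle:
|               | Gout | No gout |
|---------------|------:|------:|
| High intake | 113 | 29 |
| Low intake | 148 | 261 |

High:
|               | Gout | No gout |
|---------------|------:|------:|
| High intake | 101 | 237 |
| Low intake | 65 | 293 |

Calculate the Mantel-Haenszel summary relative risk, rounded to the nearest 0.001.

RR_MH = Σ(aᵢ·n₀ᵢ/nᵢ) / Σ(cᵢ·n₁ᵢ/nᵢ), with n₁ᵢ = aᵢ+bᵢ (exposed), n₀ᵢ = cᵢ+dᵢ (unexposed), nᵢ = n₁ᵢ+n₀ᵢ.
Stratum 1 (Low): n₁ = 388, n₀ = 73, n = 461; a·n₀/n = 224·73/461 = 35.4707; c·n₁/n = 23·388/461 = 19.3579
Stratum 2 (Middle): n₁ = 142, n₀ = 409, n = 551; a·n₀/n = 113·409/551 = 83.8784; c·n₁/n = 148·142/551 = 38.1416
Stratum 3 (High): n₁ = 338, n₀ = 358, n = 696; a·n₀/n = 101·358/696 = 51.9511; c·n₁/n = 65·338/696 = 31.5661
RR_MH = (35.4707 + 83.8784 + 51.9511) / (19.3579 + 38.1416 + 31.5661) = 171.3003 / 89.0656 = 1.92331

1.923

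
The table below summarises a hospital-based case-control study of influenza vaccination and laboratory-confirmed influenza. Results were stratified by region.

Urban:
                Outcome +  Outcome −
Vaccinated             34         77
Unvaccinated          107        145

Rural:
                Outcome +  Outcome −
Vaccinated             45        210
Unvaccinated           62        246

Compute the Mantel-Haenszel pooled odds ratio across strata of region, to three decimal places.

OR_MH = Σ(aᵢdᵢ/nᵢ) / Σ(bᵢcᵢ/nᵢ), where nᵢ is the stratum total.
Stratum 1 (Urban): n = 363; a·d/n = 34·145/363 = 13.5813; b·c/n = 77·107/363 = 22.6970
Stratum 2 (Rural): n = 563; a·d/n = 45·246/563 = 19.6625; b·c/n = 210·62/563 = 23.1261
OR_MH = (13.5813 + 19.6625) / (22.6970 + 23.1261) = 33.2438 / 45.8231 = 0.72548

0.725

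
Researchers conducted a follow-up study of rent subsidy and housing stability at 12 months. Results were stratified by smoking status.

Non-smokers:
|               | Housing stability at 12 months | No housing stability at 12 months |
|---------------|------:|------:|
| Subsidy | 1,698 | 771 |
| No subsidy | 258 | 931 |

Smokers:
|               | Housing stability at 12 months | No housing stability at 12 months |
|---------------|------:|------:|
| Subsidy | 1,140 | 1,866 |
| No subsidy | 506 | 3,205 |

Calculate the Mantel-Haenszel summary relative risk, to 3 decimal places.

2.950

RR_MH = Σ(aᵢ·n₀ᵢ/nᵢ) / Σ(cᵢ·n₁ᵢ/nᵢ), with n₁ᵢ = aᵢ+bᵢ (exposed), n₀ᵢ = cᵢ+dᵢ (unexposed), nᵢ = n₁ᵢ+n₀ᵢ.
Stratum 1 (Non-smokers): n₁ = 2469, n₀ = 1189, n = 3658; a·n₀/n = 1698·1189/3658 = 551.9196; c·n₁/n = 258·2469/3658 = 174.1394
Stratum 2 (Smokers): n₁ = 3006, n₀ = 3711, n = 6717; a·n₀/n = 1140·3711/6717 = 629.8258; c·n₁/n = 506·3006/6717 = 226.4457
RR_MH = (551.9196 + 629.8258) / (174.1394 + 226.4457) = 1181.7454 / 400.5852 = 2.95005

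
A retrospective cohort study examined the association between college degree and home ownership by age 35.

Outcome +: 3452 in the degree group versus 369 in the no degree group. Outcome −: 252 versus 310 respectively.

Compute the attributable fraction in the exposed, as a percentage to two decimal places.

From the description: a = 3452, b = 252, c = 369, d = 310.
Risk in exposed = 3452/3704 = 0.93197; risk in unexposed = 369/679 = 0.54345.
RR = 0.93197/0.54345 = 1.71492
AR% = (RR − 1)/RR × 100 = (1.71492 − 1)/1.71492 × 100 = 41.6882%

41.69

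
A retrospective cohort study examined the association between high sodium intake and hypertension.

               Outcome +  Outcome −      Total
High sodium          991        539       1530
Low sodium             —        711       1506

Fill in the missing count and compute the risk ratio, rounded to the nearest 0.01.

1.23

The missing cell is in the unexposed row: 1506 − 711 = 795.
So a = 991, b = 539, c = 795, d = 711.
RR = [a/(a+b)] / [c/(c+d)] = (991/1530) / (795/1506) = 0.64771/0.52789 = 1.22699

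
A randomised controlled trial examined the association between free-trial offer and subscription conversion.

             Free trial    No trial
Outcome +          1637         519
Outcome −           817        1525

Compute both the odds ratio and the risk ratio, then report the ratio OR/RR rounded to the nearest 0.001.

2.241

Reading the table with exposure as columns: a = 1637 (Free trial, case), b = 817 (Free trial, non-case), c = 519 (No trial, case), d = 1525.
OR = (1637·1525)/(817·519) = 2496425/424023 = 5.88748
Risk in exposed = 1637/2454 = 0.66707; risk in unexposed = 519/2044 = 0.25391; RR = 2.62717
OR/RR = 5.88748 / 2.62717 = 2.24100
The outcome is not rare, so the OR lies further from 1 than the RR.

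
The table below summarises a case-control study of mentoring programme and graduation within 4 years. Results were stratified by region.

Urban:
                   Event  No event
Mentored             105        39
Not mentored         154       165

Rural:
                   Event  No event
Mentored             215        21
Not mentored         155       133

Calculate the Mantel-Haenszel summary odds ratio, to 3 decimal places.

OR_MH = Σ(aᵢdᵢ/nᵢ) / Σ(bᵢcᵢ/nᵢ), where nᵢ is the stratum total.
Stratum 1 (Urban): n = 463; a·d/n = 105·165/463 = 37.4190; b·c/n = 39·154/463 = 12.9719
Stratum 2 (Rural): n = 524; a·d/n = 215·133/524 = 54.5706; b·c/n = 21·155/524 = 6.2118
OR_MH = (37.4190 + 54.5706) / (12.9719 + 6.2118) = 91.9896 / 19.1838 = 4.79518

4.795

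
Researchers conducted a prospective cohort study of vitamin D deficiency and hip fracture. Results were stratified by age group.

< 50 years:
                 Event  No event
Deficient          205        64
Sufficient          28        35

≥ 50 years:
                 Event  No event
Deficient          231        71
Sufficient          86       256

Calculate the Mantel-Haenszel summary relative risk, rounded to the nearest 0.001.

2.564

RR_MH = Σ(aᵢ·n₀ᵢ/nᵢ) / Σ(cᵢ·n₁ᵢ/nᵢ), with n₁ᵢ = aᵢ+bᵢ (exposed), n₀ᵢ = cᵢ+dᵢ (unexposed), nᵢ = n₁ᵢ+n₀ᵢ.
Stratum 1 (< 50 years): n₁ = 269, n₀ = 63, n = 332; a·n₀/n = 205·63/332 = 38.9006; c·n₁/n = 28·269/332 = 22.6867
Stratum 2 (≥ 50 years): n₁ = 302, n₀ = 342, n = 644; a·n₀/n = 231·342/644 = 122.6739; c·n₁/n = 86·302/644 = 40.3292
RR_MH = (38.9006 + 122.6739) / (22.6867 + 40.3292) = 161.5745 / 63.0159 = 2.56403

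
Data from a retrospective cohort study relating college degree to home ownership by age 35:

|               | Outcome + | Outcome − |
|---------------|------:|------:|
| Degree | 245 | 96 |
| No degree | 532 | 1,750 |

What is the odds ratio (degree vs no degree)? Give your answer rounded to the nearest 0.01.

8.40

Cells: a = 245, b = 96, c = 532, d = 1750.
OR = (a·d)/(b·c) = (245 × 1750) / (96 × 532) = 428750 / 51072 = 8.39501
The odds of home ownership by age 35 are about 8.40 times as high in the degree group.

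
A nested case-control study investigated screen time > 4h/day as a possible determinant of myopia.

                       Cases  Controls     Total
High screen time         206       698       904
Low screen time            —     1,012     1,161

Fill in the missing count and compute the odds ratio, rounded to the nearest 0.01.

2.00

The missing cell is in the unexposed row: 1161 − 1012 = 149.
So a = 206, b = 698, c = 149, d = 1012.
OR = (a·d)/(b·c) = (206 × 1012) / (698 × 149) = 208472 / 104002 = 2.00450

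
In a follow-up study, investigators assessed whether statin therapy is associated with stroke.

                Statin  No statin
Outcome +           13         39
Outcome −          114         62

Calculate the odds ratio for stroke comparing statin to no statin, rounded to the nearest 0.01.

Reading the table with exposure as columns: a = 13 (Statin, case), b = 114 (Statin, non-case), c = 39 (No statin, case), d = 62.
OR = (a·d)/(b·c) = (13 × 62) / (114 × 39) = 806 / 4446 = 0.18129
Exposure is associated with lower odds of stroke (OR = 0.18 < 1).

0.18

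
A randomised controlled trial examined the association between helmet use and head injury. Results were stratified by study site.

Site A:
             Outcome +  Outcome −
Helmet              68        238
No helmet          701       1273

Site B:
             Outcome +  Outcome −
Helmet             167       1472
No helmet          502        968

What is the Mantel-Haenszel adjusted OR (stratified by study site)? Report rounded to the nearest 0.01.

0.29

OR_MH = Σ(aᵢdᵢ/nᵢ) / Σ(bᵢcᵢ/nᵢ), where nᵢ is the stratum total.
Stratum 1 (Site A): n = 2280; a·d/n = 68·1273/2280 = 37.9667; b·c/n = 238·701/2280 = 73.1746
Stratum 2 (Site B): n = 3109; a·d/n = 167·968/3109 = 51.9961; b·c/n = 1472·502/3109 = 237.6790
OR_MH = (37.9667 + 51.9961) / (73.1746 + 237.6790) = 89.9628 / 310.8536 = 0.28941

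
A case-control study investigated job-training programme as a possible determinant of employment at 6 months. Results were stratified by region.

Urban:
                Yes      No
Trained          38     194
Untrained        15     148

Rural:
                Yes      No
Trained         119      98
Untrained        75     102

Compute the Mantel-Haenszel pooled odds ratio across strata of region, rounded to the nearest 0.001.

1.731

OR_MH = Σ(aᵢdᵢ/nᵢ) / Σ(bᵢcᵢ/nᵢ), where nᵢ is the stratum total.
Stratum 1 (Urban): n = 395; a·d/n = 38·148/395 = 14.2380; b·c/n = 194·15/395 = 7.3671
Stratum 2 (Rural): n = 394; a·d/n = 119·102/394 = 30.8071; b·c/n = 98·75/394 = 18.6548
OR_MH = (14.2380 + 30.8071) / (7.3671 + 18.6548) = 45.0451 / 26.0219 = 1.73104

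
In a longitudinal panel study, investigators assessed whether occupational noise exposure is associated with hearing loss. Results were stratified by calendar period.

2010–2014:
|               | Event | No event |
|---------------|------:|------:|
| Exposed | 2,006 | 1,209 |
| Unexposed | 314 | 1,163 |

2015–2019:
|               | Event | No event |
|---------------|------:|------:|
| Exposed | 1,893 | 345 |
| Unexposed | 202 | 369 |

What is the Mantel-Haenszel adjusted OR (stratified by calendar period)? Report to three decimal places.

OR_MH = Σ(aᵢdᵢ/nᵢ) / Σ(bᵢcᵢ/nᵢ), where nᵢ is the stratum total.
Stratum 1 (2010–2014): n = 4692; a·d/n = 2006·1163/4692 = 497.2246; b·c/n = 1209·314/4692 = 80.9092
Stratum 2 (2015–2019): n = 2809; a·d/n = 1893·369/2809 = 248.6711; b·c/n = 345·202/2809 = 24.8095
OR_MH = (497.2246 + 248.6711) / (80.9092 + 24.8095) = 745.8957 / 105.7187 = 7.05547

7.055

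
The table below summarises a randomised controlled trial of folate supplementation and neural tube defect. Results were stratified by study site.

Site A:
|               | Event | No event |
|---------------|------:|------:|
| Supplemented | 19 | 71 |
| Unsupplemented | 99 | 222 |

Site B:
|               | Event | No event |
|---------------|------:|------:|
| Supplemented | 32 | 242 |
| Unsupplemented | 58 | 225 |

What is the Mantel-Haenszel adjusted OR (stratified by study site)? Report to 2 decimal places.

OR_MH = Σ(aᵢdᵢ/nᵢ) / Σ(bᵢcᵢ/nᵢ), where nᵢ is the stratum total.
Stratum 1 (Site A): n = 411; a·d/n = 19·222/411 = 10.2628; b·c/n = 71·99/411 = 17.1022
Stratum 2 (Site B): n = 557; a·d/n = 32·225/557 = 12.9264; b·c/n = 242·58/557 = 25.1993
OR_MH = (10.2628 + 12.9264) / (17.1022 + 25.1993) = 23.1892 / 42.3015 = 0.54819

0.55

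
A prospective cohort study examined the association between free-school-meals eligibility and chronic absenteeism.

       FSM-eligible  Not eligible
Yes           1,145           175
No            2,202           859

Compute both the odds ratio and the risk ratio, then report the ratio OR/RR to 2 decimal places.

1.26

Reading the table with exposure as columns: a = 1145 (FSM-eligible, case), b = 2202 (FSM-eligible, non-case), c = 175 (Not eligible, case), d = 859.
OR = (1145·859)/(2202·175) = 983555/385350 = 2.55237
Risk in exposed = 1145/3347 = 0.34210; risk in unexposed = 175/1034 = 0.16925; RR = 2.02131
OR/RR = 2.55237 / 2.02131 = 1.26273
The outcome is not rare, so the OR lies further from 1 than the RR.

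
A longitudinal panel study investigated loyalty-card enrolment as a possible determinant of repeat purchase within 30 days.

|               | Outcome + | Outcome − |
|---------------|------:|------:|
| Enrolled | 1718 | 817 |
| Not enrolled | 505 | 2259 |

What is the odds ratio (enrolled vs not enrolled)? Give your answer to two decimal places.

Cells: a = 1718, b = 817, c = 505, d = 2259.
OR = (a·d)/(b·c) = (1718 × 2259) / (817 × 505) = 3880962 / 412585 = 9.40645
The odds of repeat purchase within 30 days are about 9.41 times as high in the enrolled group.

9.41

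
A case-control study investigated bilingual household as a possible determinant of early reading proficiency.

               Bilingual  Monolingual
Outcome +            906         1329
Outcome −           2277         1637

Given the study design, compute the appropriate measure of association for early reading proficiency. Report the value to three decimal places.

0.490

Reading the table with exposure as columns: a = 906 (Bilingual, case), b = 2277 (Bilingual, non-case), c = 1329 (Monolingual, case), d = 1637.
This is a case-control study: participants were sampled on outcome status, so risks in the source population cannot be estimated directly — relative risk is not valid here. The odds ratio is the appropriate measure.
OR = (a·d)/(b·c) = (906 × 1637) / (2277 × 1329) = 1483122 / 3026133 = 0.49010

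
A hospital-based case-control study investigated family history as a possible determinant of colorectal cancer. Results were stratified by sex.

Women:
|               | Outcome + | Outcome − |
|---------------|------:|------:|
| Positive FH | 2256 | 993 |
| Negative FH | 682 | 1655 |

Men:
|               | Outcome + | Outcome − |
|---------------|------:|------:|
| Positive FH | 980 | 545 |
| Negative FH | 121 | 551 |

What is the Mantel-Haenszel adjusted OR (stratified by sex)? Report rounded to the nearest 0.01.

6.04

OR_MH = Σ(aᵢdᵢ/nᵢ) / Σ(bᵢcᵢ/nᵢ), where nᵢ is the stratum total.
Stratum 1 (Women): n = 5586; a·d/n = 2256·1655/5586 = 668.3996; b·c/n = 993·682/5586 = 121.2363
Stratum 2 (Men): n = 2197; a·d/n = 980·551/2197 = 245.7806; b·c/n = 545·121/2197 = 30.0159
OR_MH = (668.3996 + 245.7806) / (121.2363 + 30.0159) = 914.1802 / 151.2522 = 6.04408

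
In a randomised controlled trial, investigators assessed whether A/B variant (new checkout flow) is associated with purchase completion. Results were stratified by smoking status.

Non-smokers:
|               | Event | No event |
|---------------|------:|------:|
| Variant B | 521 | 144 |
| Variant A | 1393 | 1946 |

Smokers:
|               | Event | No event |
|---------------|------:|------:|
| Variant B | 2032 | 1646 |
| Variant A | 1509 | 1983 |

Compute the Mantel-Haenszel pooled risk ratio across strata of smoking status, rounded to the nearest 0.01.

1.42

RR_MH = Σ(aᵢ·n₀ᵢ/nᵢ) / Σ(cᵢ·n₁ᵢ/nᵢ), with n₁ᵢ = aᵢ+bᵢ (exposed), n₀ᵢ = cᵢ+dᵢ (unexposed), nᵢ = n₁ᵢ+n₀ᵢ.
Stratum 1 (Non-smokers): n₁ = 665, n₀ = 3339, n = 4004; a·n₀/n = 521·3339/4004 = 434.4703; c·n₁/n = 1393·665/4004 = 231.3549
Stratum 2 (Smokers): n₁ = 3678, n₀ = 3492, n = 7170; a·n₀/n = 2032·3492/7170 = 989.6435; c·n₁/n = 1509·3678/7170 = 774.0728
RR_MH = (434.4703 + 989.6435) / (231.3549 + 774.0728) = 1424.1138 / 1005.4277 = 1.41643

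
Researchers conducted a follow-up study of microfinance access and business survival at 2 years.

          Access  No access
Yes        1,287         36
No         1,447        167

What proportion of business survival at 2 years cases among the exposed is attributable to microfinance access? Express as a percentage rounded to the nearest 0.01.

62.33

Reading the table with exposure as columns: a = 1287 (Access, case), b = 1447 (Access, non-case), c = 36 (No access, case), d = 167.
Risk in exposed = 1287/2734 = 0.47074; risk in unexposed = 36/203 = 0.17734.
RR = 0.47074/0.17734 = 2.65444
AR% = (RR − 1)/RR × 100 = (2.65444 − 1)/2.65444 × 100 = 62.3273%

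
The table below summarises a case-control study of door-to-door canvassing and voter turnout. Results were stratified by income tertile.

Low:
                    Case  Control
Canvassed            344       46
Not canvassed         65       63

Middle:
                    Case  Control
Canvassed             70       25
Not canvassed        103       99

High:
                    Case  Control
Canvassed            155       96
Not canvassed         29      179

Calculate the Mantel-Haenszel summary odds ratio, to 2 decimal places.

OR_MH = Σ(aᵢdᵢ/nᵢ) / Σ(bᵢcᵢ/nᵢ), where nᵢ is the stratum total.
Stratum 1 (Low): n = 518; a·d/n = 344·63/518 = 41.8378; b·c/n = 46·65/518 = 5.7722
Stratum 2 (Middle): n = 297; a·d/n = 70·99/297 = 23.3333; b·c/n = 25·103/297 = 8.6700
Stratum 3 (High): n = 459; a·d/n = 155·179/459 = 60.4466; b·c/n = 96·29/459 = 6.0654
OR_MH = (41.8378 + 23.3333 + 60.4466) / (5.7722 + 8.6700 + 6.0654) = 125.6178 / 20.5076 = 6.12543

6.13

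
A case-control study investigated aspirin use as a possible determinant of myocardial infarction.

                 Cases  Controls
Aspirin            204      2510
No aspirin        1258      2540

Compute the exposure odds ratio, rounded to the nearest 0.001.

0.164

Cells: a = 204, b = 2510, c = 1258, d = 2540.
OR = (a·d)/(b·c) = (204 × 2540) / (2510 × 1258) = 518160 / 3157580 = 0.16410
Exposure is associated with lower odds of myocardial infarction (OR = 0.16 < 1).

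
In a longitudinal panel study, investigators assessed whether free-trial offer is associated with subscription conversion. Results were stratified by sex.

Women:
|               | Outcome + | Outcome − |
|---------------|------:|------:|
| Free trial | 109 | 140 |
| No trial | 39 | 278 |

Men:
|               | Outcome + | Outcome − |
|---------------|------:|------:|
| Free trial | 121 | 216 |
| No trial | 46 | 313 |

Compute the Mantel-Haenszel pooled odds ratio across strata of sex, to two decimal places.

4.51

OR_MH = Σ(aᵢdᵢ/nᵢ) / Σ(bᵢcᵢ/nᵢ), where nᵢ is the stratum total.
Stratum 1 (Women): n = 566; a·d/n = 109·278/566 = 53.5371; b·c/n = 140·39/566 = 9.6466
Stratum 2 (Men): n = 696; a·d/n = 121·313/696 = 54.4152; b·c/n = 216·46/696 = 14.2759
OR_MH = (53.5371 + 54.4152) / (9.6466 + 14.2759) = 107.9523 / 23.9225 = 4.51258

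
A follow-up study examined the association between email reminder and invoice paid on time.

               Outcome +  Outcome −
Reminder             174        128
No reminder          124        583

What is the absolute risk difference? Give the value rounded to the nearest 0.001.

Cells: a = 174, b = 128, c = 124, d = 583.
Risk in exposed = 174/302 = 0.576159; risk in unexposed = 124/707 = 0.175389.
Risk difference = 0.576159 − 0.175389 = 0.400770

0.401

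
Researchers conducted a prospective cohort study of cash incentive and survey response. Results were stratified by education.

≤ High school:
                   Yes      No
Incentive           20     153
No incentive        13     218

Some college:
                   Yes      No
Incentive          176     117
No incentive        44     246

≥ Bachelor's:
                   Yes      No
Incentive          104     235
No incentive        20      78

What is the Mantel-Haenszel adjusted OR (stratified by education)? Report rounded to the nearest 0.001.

4.228

OR_MH = Σ(aᵢdᵢ/nᵢ) / Σ(bᵢcᵢ/nᵢ), where nᵢ is the stratum total.
Stratum 1 (≤ High school): n = 404; a·d/n = 20·218/404 = 10.7921; b·c/n = 153·13/404 = 4.9233
Stratum 2 (Some college): n = 583; a·d/n = 176·246/583 = 74.2642; b·c/n = 117·44/583 = 8.8302
Stratum 3 (≥ Bachelor's): n = 437; a·d/n = 104·78/437 = 18.5629; b·c/n = 235·20/437 = 10.7551
OR_MH = (10.7921 + 74.2642 + 18.5629) / (4.9233 + 8.8302 + 10.7551) = 103.6192 / 24.5086 = 4.22787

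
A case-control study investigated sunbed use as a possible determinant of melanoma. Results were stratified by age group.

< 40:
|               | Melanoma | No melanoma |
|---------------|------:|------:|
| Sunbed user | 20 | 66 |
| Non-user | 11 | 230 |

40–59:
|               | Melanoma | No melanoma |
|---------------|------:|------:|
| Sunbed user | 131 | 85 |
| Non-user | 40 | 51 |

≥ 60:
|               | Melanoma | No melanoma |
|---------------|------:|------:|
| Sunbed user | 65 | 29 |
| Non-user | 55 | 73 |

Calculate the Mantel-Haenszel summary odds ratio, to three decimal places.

OR_MH = Σ(aᵢdᵢ/nᵢ) / Σ(bᵢcᵢ/nᵢ), where nᵢ is the stratum total.
Stratum 1 (< 40): n = 327; a·d/n = 20·230/327 = 14.0673; b·c/n = 66·11/327 = 2.2202
Stratum 2 (40–59): n = 307; a·d/n = 131·51/307 = 21.7622; b·c/n = 85·40/307 = 11.0749
Stratum 3 (≥ 60): n = 222; a·d/n = 65·73/222 = 21.3739; b·c/n = 29·55/222 = 7.1847
OR_MH = (14.0673 + 21.7622 + 21.3739) / (2.2202 + 11.0749 + 7.1847) = 57.2034 / 20.4798 = 2.79316

2.793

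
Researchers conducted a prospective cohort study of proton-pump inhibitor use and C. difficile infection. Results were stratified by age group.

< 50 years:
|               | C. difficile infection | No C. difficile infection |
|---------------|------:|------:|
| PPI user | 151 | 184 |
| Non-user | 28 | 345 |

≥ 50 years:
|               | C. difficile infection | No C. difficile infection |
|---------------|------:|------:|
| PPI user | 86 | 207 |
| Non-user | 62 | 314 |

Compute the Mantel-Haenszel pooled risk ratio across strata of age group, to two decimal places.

3.17

RR_MH = Σ(aᵢ·n₀ᵢ/nᵢ) / Σ(cᵢ·n₁ᵢ/nᵢ), with n₁ᵢ = aᵢ+bᵢ (exposed), n₀ᵢ = cᵢ+dᵢ (unexposed), nᵢ = n₁ᵢ+n₀ᵢ.
Stratum 1 (< 50 years): n₁ = 335, n₀ = 373, n = 708; a·n₀/n = 151·373/708 = 79.5523; c·n₁/n = 28·335/708 = 13.2486
Stratum 2 (≥ 50 years): n₁ = 293, n₀ = 376, n = 669; a·n₀/n = 86·376/669 = 48.3348; c·n₁/n = 62·293/669 = 27.1540
RR_MH = (79.5523 + 48.3348) / (13.2486 + 27.1540) = 127.8871 / 40.4025 = 3.16532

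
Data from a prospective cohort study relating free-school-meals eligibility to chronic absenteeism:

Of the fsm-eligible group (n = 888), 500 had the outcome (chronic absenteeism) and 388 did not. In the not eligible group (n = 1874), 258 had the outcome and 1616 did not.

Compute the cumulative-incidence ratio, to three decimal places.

From the description: a = 500, b = 388, c = 258, d = 1616.
Risk in exposed = 500/888 = 0.56306; risk in unexposed = 258/1874 = 0.13767.
RR = 0.56306 / 0.13767 = 4.08985
The risk among the exposed is 4.09 times that among the unexposed.

4.090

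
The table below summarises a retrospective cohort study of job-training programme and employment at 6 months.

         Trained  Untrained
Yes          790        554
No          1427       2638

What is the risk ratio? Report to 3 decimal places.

Reading the table with exposure as columns: a = 790 (Trained, case), b = 1427 (Trained, non-case), c = 554 (Untrained, case), d = 2638.
Risk in exposed = 790/2217 = 0.35634; risk in unexposed = 554/3192 = 0.17356.
RR = 0.35634 / 0.17356 = 2.05312
The risk among the exposed is 2.05 times that among the unexposed.

2.053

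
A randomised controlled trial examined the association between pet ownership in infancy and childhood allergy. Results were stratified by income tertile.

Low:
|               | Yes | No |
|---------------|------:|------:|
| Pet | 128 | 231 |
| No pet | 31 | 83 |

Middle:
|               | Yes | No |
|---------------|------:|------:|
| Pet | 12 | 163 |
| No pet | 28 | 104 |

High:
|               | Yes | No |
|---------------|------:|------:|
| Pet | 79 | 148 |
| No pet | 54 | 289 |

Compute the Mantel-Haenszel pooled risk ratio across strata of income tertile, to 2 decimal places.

RR_MH = Σ(aᵢ·n₀ᵢ/nᵢ) / Σ(cᵢ·n₁ᵢ/nᵢ), with n₁ᵢ = aᵢ+bᵢ (exposed), n₀ᵢ = cᵢ+dᵢ (unexposed), nᵢ = n₁ᵢ+n₀ᵢ.
Stratum 1 (Low): n₁ = 359, n₀ = 114, n = 473; a·n₀/n = 128·114/473 = 30.8499; c·n₁/n = 31·359/473 = 23.5285
Stratum 2 (Middle): n₁ = 175, n₀ = 132, n = 307; a·n₀/n = 12·132/307 = 5.1596; c·n₁/n = 28·175/307 = 15.9609
Stratum 3 (High): n₁ = 227, n₀ = 343, n = 570; a·n₀/n = 79·343/570 = 47.5386; c·n₁/n = 54·227/570 = 21.5053
RR_MH = (30.8499 + 5.1596 + 47.5386) / (23.5285 + 15.9609 + 21.5053) = 83.5481 / 60.9947 = 1.36976

1.37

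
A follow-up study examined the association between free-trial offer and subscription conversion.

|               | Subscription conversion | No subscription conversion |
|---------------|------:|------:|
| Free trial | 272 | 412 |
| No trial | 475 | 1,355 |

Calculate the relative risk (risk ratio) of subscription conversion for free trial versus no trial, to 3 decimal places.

1.532

Cells: a = 272, b = 412, c = 475, d = 1355.
Risk in exposed = 272/684 = 0.39766; risk in unexposed = 475/1830 = 0.25956.
RR = 0.39766 / 0.25956 = 1.53204
The risk among the exposed is 1.53 times that among the unexposed.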